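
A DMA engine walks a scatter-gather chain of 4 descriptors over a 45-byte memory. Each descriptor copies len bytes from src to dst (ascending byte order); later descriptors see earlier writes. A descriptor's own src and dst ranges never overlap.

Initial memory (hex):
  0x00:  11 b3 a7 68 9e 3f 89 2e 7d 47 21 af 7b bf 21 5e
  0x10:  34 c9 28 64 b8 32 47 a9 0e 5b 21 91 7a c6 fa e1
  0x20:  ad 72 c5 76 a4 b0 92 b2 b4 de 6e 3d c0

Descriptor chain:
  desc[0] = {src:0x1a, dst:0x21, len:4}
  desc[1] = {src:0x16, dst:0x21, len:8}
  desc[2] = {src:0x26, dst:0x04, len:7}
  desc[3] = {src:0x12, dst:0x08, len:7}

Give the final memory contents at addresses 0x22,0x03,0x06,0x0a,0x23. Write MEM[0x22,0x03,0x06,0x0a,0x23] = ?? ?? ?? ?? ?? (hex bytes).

MEM[0x22,0x03,0x06,0x0a,0x23] = a9 68 c6 b8 0e

D0: mem[0x21..0x24] <- [21 91 7a c6]
D1: mem[0x21..0x28] <- [47 a9 0e 5b 21 91 7a c6]
D2: mem[0x04..0x0a] <- [91 7a c6 de 6e 3d c0]
D3: mem[0x08..0x0e] <- [28 64 b8 32 47 a9 0e]
query mem[0x22]=0xa9, mem[0x03]=0x68, mem[0x06]=0xc6, mem[0x0a]=0xb8, mem[0x23]=0x0e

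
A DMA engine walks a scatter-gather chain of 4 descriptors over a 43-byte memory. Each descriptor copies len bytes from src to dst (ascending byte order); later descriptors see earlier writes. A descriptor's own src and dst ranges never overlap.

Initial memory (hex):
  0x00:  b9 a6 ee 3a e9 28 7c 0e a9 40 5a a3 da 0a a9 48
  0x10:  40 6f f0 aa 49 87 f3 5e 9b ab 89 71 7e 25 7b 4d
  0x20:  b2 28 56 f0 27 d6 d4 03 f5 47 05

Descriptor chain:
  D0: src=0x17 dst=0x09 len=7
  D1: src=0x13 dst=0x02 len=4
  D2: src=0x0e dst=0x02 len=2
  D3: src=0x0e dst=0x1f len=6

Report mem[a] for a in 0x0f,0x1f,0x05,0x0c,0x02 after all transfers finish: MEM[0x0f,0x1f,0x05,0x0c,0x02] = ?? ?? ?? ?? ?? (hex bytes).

MEM[0x0f,0x1f,0x05,0x0c,0x02] = 25 7e f3 89 7e

#0 dst[0x09+7] := {0x5e,0x9b,0xab,0x89,0x71,0x7e,0x25}
#1 dst[0x02+4] := {0xaa,0x49,0x87,0xf3}
#2 dst[0x02+2] := {0x7e,0x25}
#3 dst[0x1f+6] := {0x7e,0x25,0x40,0x6f,0xf0,0xaa}
query mem[0x0f]=0x25, mem[0x1f]=0x7e, mem[0x05]=0xf3, mem[0x0c]=0x89, mem[0x02]=0x7e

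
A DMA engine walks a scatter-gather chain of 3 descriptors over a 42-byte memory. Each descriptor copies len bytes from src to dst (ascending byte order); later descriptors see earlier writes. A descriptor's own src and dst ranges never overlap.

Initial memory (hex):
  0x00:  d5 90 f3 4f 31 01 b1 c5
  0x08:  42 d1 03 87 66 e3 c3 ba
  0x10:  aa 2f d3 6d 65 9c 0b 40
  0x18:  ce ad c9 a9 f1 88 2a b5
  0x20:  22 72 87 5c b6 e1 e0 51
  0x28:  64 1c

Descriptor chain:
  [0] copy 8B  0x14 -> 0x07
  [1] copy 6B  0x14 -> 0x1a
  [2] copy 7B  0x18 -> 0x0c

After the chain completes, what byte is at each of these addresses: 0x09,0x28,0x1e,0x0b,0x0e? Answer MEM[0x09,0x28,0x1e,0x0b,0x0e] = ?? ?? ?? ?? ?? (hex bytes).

MEM[0x09,0x28,0x1e,0x0b,0x0e] = 0b 64 ce ce 65

D0: mem[0x07..0x0e] <- [65 9c 0b 40 ce ad c9 a9]
D1: mem[0x1a..0x1f] <- [65 9c 0b 40 ce ad]
D2: mem[0x0c..0x12] <- [ce ad 65 9c 0b 40 ce]
query mem[0x09]=0x0b, mem[0x28]=0x64, mem[0x1e]=0xce, mem[0x0b]=0xce, mem[0x0e]=0x65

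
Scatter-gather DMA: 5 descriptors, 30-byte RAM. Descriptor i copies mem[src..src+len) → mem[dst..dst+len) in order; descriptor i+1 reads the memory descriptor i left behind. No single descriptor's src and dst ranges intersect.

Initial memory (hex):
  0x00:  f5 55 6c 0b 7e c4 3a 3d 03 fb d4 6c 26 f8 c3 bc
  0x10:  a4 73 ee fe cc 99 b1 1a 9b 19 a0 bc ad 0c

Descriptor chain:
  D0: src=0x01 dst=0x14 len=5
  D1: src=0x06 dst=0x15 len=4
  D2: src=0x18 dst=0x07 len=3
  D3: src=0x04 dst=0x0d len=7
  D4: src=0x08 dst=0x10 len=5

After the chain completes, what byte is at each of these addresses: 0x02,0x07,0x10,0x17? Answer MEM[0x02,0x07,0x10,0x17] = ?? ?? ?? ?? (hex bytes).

MEM[0x02,0x07,0x10,0x17] = 6c fb 19 03

D0: mem[0x14..0x18] <- [55 6c 0b 7e c4]
D1: mem[0x15..0x18] <- [3a 3d 03 fb]
D2: mem[0x07..0x09] <- [fb 19 a0]
D3: mem[0x0d..0x13] <- [7e c4 3a fb 19 a0 d4]
D4: mem[0x10..0x14] <- [19 a0 d4 6c 26]
query mem[0x02]=0x6c, mem[0x07]=0xfb, mem[0x10]=0x19, mem[0x17]=0x03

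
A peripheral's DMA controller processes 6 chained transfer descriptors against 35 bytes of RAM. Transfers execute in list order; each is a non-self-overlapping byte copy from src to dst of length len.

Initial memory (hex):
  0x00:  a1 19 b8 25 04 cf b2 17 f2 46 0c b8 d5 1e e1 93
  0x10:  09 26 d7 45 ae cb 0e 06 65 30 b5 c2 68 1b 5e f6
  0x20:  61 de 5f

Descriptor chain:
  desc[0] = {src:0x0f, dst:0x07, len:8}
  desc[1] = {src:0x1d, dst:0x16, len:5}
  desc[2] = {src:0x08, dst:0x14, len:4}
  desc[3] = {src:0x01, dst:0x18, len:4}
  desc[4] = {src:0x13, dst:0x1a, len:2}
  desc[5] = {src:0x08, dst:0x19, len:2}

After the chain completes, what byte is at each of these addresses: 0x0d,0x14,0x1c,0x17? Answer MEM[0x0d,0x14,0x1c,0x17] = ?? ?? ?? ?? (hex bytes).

D0: mem[0x07..0x0e] <- [93 09 26 d7 45 ae cb 0e]
D1: mem[0x16..0x1a] <- [1b 5e f6 61 de]
D2: mem[0x14..0x17] <- [09 26 d7 45]
D3: mem[0x18..0x1b] <- [19 b8 25 04]
D4: mem[0x1a..0x1b] <- [45 09]
D5: mem[0x19..0x1a] <- [09 26]
query mem[0x0d]=0xcb, mem[0x14]=0x09, mem[0x1c]=0x68, mem[0x17]=0x45

MEM[0x0d,0x14,0x1c,0x17] = cb 09 68 45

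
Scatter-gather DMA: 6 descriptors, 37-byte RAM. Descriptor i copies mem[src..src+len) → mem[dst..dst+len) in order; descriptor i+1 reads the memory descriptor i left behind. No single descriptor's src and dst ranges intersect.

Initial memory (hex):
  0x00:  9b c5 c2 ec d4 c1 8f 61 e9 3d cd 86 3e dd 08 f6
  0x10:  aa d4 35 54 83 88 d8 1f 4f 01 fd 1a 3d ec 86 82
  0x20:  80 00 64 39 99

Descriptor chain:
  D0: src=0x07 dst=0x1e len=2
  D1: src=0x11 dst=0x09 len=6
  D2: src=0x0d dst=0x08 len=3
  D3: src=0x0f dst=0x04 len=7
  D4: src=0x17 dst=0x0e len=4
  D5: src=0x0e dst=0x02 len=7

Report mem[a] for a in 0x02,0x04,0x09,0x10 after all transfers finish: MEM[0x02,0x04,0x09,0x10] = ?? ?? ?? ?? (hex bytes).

  after D0: wrote 2B at 0x1e = 61e9
  after D1: wrote 6B at 0x09 = d435548388d8
  after D2: wrote 3B at 0x08 = 88d8f6
  after D3: wrote 7B at 0x04 = f6aad435548388
  after D4: wrote 4B at 0x0e = 1f4f01fd
  after D5: wrote 7B at 0x02 = 1f4f01fd355483
query mem[0x02]=0x1f, mem[0x04]=0x01, mem[0x09]=0x83, mem[0x10]=0x01

MEM[0x02,0x04,0x09,0x10] = 1f 01 83 01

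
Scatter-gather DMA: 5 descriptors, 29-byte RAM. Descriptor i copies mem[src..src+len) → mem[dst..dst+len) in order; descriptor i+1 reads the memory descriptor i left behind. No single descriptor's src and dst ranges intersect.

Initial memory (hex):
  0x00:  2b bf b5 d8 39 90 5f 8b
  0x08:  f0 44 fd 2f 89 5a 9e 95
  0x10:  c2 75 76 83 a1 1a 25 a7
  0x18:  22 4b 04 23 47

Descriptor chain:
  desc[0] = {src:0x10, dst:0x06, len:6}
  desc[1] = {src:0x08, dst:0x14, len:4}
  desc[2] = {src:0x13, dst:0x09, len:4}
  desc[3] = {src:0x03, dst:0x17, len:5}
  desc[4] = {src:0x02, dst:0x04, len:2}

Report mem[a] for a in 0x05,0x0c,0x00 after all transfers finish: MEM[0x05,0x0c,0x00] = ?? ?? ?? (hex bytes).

[0] 0x10->0x06 len=6 : c2 75 76 83 a1 1a
[1] 0x08->0x14 len=4 : 76 83 a1 1a
[2] 0x13->0x09 len=4 : 83 76 83 a1
[3] 0x03->0x17 len=5 : d8 39 90 c2 75
[4] 0x02->0x04 len=2 : b5 d8
query mem[0x05]=0xd8, mem[0x0c]=0xa1, mem[0x00]=0x2b

MEM[0x05,0x0c,0x00] = d8 a1 2b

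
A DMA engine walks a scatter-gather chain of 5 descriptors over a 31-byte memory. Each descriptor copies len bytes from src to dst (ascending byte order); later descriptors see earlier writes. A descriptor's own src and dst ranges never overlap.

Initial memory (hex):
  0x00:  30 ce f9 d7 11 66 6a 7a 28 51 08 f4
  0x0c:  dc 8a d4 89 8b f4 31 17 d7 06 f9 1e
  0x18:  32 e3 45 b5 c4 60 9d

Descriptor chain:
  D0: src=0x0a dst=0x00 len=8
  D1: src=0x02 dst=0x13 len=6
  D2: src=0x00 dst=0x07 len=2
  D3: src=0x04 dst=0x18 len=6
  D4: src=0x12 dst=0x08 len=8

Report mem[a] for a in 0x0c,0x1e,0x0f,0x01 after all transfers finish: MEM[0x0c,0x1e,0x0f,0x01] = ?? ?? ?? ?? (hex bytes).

  after D0: wrote 8B at 0x00 = 08f4dc8ad4898bf4
  after D1: wrote 6B at 0x13 = dc8ad4898bf4
  after D2: wrote 2B at 0x07 = 08f4
  after D3: wrote 6B at 0x18 = d4898b08f451
  after D4: wrote 8B at 0x08 = 31dc8ad4898bd489
query mem[0x0c]=0x89, mem[0x1e]=0x9d, mem[0x0f]=0x89, mem[0x01]=0xf4

MEM[0x0c,0x1e,0x0f,0x01] = 89 9d 89 f4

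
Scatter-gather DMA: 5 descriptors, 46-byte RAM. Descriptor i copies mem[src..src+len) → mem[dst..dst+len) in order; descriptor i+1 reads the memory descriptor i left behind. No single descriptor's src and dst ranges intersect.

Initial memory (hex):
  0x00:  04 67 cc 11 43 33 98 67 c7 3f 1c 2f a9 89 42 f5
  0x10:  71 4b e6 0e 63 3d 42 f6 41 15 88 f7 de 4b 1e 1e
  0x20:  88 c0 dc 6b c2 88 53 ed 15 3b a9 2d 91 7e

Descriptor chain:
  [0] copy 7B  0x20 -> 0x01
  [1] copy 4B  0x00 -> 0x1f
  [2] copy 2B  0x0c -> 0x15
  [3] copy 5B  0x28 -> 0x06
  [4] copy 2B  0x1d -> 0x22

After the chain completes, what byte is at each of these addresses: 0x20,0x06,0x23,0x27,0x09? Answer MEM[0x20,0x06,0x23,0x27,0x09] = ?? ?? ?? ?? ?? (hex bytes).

  after D0: wrote 7B at 0x01 = 88c0dc6bc28853
  after D1: wrote 4B at 0x1f = 0488c0dc
  after D2: wrote 2B at 0x15 = a989
  after D3: wrote 5B at 0x06 = 153ba92d91
  after D4: wrote 2B at 0x22 = 4b1e
query mem[0x20]=0x88, mem[0x06]=0x15, mem[0x23]=0x1e, mem[0x27]=0xed, mem[0x09]=0x2d

MEM[0x20,0x06,0x23,0x27,0x09] = 88 15 1e ed 2d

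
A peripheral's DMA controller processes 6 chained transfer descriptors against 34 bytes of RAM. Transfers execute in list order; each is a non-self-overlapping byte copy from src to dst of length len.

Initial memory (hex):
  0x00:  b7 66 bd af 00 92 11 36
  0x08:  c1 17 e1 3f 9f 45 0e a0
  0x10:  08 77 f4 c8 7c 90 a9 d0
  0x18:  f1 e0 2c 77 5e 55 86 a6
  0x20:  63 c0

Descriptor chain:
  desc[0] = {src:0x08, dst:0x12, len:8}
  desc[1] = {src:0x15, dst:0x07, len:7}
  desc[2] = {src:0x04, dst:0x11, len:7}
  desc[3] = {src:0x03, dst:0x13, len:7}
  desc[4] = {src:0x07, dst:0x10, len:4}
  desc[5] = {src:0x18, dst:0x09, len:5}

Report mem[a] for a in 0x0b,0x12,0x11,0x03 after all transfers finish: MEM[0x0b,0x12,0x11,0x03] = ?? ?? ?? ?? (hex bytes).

MEM[0x0b,0x12,0x11,0x03] = 2c 45 9f af

[0] 0x08->0x12 len=8 : c1 17 e1 3f 9f 45 0e a0
[1] 0x15->0x07 len=7 : 3f 9f 45 0e a0 2c 77
[2] 0x04->0x11 len=7 : 00 92 11 3f 9f 45 0e
[3] 0x03->0x13 len=7 : af 00 92 11 3f 9f 45
[4] 0x07->0x10 len=4 : 3f 9f 45 0e
[5] 0x18->0x09 len=5 : 9f 45 2c 77 5e
query mem[0x0b]=0x2c, mem[0x12]=0x45, mem[0x11]=0x9f, mem[0x03]=0xaf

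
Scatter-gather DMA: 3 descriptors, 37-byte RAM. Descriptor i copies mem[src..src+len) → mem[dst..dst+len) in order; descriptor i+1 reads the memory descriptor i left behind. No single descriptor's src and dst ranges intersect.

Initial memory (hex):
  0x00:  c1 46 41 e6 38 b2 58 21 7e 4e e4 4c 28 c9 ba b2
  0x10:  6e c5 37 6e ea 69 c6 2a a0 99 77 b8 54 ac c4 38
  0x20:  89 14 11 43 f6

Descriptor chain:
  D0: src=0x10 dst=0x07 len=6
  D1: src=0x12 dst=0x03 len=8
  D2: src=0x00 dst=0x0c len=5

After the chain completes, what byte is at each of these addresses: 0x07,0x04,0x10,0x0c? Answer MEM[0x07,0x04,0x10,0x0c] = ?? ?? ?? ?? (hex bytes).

MEM[0x07,0x04,0x10,0x0c] = c6 6e 6e c1

  after D0: wrote 6B at 0x07 = 6ec5376eea69
  after D1: wrote 8B at 0x03 = 376eea69c62aa099
  after D2: wrote 5B at 0x0c = c14641376e
query mem[0x07]=0xc6, mem[0x04]=0x6e, mem[0x10]=0x6e, mem[0x0c]=0xc1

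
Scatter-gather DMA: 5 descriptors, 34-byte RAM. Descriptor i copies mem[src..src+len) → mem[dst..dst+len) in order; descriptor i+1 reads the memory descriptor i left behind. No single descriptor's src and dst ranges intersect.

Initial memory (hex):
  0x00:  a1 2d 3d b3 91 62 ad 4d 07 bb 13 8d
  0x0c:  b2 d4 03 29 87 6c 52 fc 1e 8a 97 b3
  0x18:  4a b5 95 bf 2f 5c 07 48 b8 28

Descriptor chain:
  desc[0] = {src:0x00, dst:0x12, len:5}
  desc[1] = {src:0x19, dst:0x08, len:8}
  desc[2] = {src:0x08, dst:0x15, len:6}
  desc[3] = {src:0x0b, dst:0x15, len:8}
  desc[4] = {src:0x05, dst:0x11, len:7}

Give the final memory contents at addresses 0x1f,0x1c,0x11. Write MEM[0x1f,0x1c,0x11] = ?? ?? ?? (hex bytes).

  after D0: wrote 5B at 0x12 = a12d3db391
  after D1: wrote 8B at 0x08 = b595bf2f5c0748b8
  after D2: wrote 6B at 0x15 = b595bf2f5c07
  after D3: wrote 8B at 0x15 = 2f5c0748b8876ca1
  after D4: wrote 7B at 0x11 = 62ad4db595bf2f
query mem[0x1f]=0x48, mem[0x1c]=0xa1, mem[0x11]=0x62

MEM[0x1f,0x1c,0x11] = 48 a1 62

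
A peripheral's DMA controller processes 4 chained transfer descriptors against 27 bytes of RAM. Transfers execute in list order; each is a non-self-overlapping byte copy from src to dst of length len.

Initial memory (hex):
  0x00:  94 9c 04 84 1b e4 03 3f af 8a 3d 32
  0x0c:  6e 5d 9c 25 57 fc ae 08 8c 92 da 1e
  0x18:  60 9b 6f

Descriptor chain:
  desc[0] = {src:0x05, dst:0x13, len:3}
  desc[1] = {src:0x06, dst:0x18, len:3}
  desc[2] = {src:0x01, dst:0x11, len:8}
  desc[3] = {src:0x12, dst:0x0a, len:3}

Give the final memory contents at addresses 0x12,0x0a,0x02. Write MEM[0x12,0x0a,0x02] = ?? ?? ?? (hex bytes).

MEM[0x12,0x0a,0x02] = 04 04 04

[0] 0x05->0x13 len=3 : e4 03 3f
[1] 0x06->0x18 len=3 : 03 3f af
[2] 0x01->0x11 len=8 : 9c 04 84 1b e4 03 3f af
[3] 0x12->0x0a len=3 : 04 84 1b
query mem[0x12]=0x04, mem[0x0a]=0x04, mem[0x02]=0x04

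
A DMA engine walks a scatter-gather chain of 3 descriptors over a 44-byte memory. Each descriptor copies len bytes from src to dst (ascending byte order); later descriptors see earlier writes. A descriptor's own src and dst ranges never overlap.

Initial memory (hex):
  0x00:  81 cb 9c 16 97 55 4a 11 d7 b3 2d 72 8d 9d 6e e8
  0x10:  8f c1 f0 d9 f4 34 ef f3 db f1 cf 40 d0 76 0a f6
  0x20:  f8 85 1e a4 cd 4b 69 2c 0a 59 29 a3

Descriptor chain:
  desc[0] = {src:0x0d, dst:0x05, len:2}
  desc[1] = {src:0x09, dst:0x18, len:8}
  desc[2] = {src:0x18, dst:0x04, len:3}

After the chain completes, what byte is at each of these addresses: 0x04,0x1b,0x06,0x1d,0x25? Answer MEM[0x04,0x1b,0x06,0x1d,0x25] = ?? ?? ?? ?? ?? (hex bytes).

D0: mem[0x05..0x06] <- [9d 6e]
D1: mem[0x18..0x1f] <- [b3 2d 72 8d 9d 6e e8 8f]
D2: mem[0x04..0x06] <- [b3 2d 72]
query mem[0x04]=0xb3, mem[0x1b]=0x8d, mem[0x06]=0x72, mem[0x1d]=0x6e, mem[0x25]=0x4b

MEM[0x04,0x1b,0x06,0x1d,0x25] = b3 8d 72 6e 4b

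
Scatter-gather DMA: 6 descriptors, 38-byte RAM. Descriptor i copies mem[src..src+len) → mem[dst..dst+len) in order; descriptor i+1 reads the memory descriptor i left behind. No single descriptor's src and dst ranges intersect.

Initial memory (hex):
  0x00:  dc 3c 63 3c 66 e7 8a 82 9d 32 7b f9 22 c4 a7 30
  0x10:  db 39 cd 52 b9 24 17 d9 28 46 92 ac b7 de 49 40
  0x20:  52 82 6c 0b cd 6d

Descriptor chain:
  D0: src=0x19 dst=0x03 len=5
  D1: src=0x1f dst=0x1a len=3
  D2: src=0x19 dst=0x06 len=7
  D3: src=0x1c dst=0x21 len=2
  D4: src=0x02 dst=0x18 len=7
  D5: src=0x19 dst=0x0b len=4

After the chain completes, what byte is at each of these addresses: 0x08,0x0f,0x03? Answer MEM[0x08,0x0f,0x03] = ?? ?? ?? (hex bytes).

#0 dst[0x03+5] := {0x46,0x92,0xac,0xb7,0xde}
#1 dst[0x1a+3] := {0x40,0x52,0x82}
#2 dst[0x06+7] := {0x46,0x40,0x52,0x82,0xde,0x49,0x40}
#3 dst[0x21+2] := {0x82,0xde}
#4 dst[0x18+7] := {0x63,0x46,0x92,0xac,0x46,0x40,0x52}
#5 dst[0x0b+4] := {0x46,0x92,0xac,0x46}
query mem[0x08]=0x52, mem[0x0f]=0x30, mem[0x03]=0x46

MEM[0x08,0x0f,0x03] = 52 30 46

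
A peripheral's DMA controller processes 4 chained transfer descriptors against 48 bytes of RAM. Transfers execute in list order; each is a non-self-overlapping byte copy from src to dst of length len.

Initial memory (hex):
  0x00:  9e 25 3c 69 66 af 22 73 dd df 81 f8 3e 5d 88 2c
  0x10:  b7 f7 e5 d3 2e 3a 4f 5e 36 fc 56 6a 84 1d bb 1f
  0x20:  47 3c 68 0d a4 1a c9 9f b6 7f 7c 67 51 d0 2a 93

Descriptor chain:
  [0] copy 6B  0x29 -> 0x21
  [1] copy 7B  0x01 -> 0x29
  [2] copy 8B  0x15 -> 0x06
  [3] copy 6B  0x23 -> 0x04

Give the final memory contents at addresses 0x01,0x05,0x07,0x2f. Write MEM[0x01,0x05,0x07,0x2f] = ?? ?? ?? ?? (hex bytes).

MEM[0x01,0x05,0x07,0x2f] = 25 51 2a 73

[0] 0x29->0x21 len=6 : 7f 7c 67 51 d0 2a
[1] 0x01->0x29 len=7 : 25 3c 69 66 af 22 73
[2] 0x15->0x06 len=8 : 3a 4f 5e 36 fc 56 6a 84
[3] 0x23->0x04 len=6 : 67 51 d0 2a 9f b6
query mem[0x01]=0x25, mem[0x05]=0x51, mem[0x07]=0x2a, mem[0x2f]=0x73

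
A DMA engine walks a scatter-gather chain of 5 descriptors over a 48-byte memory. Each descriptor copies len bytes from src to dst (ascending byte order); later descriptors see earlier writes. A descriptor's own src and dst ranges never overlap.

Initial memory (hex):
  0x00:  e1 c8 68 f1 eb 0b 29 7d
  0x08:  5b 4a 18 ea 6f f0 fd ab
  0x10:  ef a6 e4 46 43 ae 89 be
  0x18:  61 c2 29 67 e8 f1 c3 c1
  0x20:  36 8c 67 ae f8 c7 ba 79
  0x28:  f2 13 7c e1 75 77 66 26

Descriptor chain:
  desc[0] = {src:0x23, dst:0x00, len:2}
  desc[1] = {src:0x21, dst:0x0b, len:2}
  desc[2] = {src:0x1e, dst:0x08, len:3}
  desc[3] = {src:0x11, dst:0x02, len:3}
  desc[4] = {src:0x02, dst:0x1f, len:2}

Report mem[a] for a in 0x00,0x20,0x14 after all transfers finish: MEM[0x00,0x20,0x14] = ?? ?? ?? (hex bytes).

D0: mem[0x00..0x01] <- [ae f8]
D1: mem[0x0b..0x0c] <- [8c 67]
D2: mem[0x08..0x0a] <- [c3 c1 36]
D3: mem[0x02..0x04] <- [a6 e4 46]
D4: mem[0x1f..0x20] <- [a6 e4]
query mem[0x00]=0xae, mem[0x20]=0xe4, mem[0x14]=0x43

MEM[0x00,0x20,0x14] = ae e4 43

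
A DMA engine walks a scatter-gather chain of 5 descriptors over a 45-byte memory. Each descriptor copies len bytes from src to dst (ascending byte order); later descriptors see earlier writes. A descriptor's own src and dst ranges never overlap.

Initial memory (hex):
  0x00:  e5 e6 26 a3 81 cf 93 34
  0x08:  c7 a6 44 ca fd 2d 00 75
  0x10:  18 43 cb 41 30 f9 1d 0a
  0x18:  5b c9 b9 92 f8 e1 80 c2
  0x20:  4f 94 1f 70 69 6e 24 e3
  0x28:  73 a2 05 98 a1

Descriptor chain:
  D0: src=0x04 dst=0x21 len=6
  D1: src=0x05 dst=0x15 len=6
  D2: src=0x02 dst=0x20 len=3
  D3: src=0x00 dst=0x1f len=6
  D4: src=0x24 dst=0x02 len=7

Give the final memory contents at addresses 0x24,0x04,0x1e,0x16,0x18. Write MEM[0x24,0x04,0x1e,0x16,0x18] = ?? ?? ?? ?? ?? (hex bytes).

#0 dst[0x21+6] := {0x81,0xcf,0x93,0x34,0xc7,0xa6}
#1 dst[0x15+6] := {0xcf,0x93,0x34,0xc7,0xa6,0x44}
#2 dst[0x20+3] := {0x26,0xa3,0x81}
#3 dst[0x1f+6] := {0xe5,0xe6,0x26,0xa3,0x81,0xcf}
#4 dst[0x02+7] := {0xcf,0xc7,0xa6,0xe3,0x73,0xa2,0x05}
query mem[0x24]=0xcf, mem[0x04]=0xa6, mem[0x1e]=0x80, mem[0x16]=0x93, mem[0x18]=0xc7

MEM[0x24,0x04,0x1e,0x16,0x18] = cf a6 80 93 c7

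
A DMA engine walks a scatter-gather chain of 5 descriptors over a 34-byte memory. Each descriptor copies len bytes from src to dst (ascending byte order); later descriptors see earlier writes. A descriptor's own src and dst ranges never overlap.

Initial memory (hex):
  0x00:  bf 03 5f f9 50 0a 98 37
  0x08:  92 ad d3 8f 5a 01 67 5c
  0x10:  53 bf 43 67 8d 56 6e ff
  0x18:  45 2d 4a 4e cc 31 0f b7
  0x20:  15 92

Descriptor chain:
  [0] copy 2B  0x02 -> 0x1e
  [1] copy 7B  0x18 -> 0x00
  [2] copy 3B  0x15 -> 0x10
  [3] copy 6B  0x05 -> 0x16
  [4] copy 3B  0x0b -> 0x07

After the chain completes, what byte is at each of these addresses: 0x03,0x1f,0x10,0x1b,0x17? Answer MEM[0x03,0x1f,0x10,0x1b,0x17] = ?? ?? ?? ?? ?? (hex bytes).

  after D0: wrote 2B at 0x1e = 5ff9
  after D1: wrote 7B at 0x00 = 452d4a4ecc315f
  after D2: wrote 3B at 0x10 = 566eff
  after D3: wrote 6B at 0x16 = 315f3792add3
  after D4: wrote 3B at 0x07 = 8f5a01
query mem[0x03]=0x4e, mem[0x1f]=0xf9, mem[0x10]=0x56, mem[0x1b]=0xd3, mem[0x17]=0x5f

MEM[0x03,0x1f,0x10,0x1b,0x17] = 4e f9 56 d3 5f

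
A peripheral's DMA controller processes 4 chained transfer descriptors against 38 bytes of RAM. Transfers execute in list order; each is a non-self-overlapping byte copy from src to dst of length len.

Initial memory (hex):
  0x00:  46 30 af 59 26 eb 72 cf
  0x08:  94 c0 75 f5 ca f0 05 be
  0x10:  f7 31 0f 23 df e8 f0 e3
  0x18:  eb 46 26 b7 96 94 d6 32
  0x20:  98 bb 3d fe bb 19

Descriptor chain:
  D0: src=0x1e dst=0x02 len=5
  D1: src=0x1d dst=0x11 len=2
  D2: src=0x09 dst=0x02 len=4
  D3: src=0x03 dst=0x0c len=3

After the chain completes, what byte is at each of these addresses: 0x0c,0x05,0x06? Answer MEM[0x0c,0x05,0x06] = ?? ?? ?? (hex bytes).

MEM[0x0c,0x05,0x06] = 75 ca 3d

D0: mem[0x02..0x06] <- [d6 32 98 bb 3d]
D1: mem[0x11..0x12] <- [94 d6]
D2: mem[0x02..0x05] <- [c0 75 f5 ca]
D3: mem[0x0c..0x0e] <- [75 f5 ca]
query mem[0x0c]=0x75, mem[0x05]=0xca, mem[0x06]=0x3d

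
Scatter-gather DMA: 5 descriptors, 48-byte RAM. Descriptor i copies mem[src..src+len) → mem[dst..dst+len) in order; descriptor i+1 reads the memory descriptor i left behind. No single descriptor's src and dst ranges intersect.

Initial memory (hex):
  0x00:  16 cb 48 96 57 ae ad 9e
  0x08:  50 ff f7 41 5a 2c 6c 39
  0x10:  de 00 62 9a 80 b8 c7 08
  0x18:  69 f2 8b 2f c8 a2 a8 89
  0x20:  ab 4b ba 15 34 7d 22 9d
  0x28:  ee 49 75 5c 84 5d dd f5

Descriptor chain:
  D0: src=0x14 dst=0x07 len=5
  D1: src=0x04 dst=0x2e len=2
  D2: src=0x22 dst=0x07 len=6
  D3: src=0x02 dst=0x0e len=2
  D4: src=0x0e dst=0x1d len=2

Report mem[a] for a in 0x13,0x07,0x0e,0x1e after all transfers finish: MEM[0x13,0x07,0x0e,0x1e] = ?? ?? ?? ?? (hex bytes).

#0 dst[0x07+5] := {0x80,0xb8,0xc7,0x08,0x69}
#1 dst[0x2e+2] := {0x57,0xae}
#2 dst[0x07+6] := {0xba,0x15,0x34,0x7d,0x22,0x9d}
#3 dst[0x0e+2] := {0x48,0x96}
#4 dst[0x1d+2] := {0x48,0x96}
query mem[0x13]=0x9a, mem[0x07]=0xba, mem[0x0e]=0x48, mem[0x1e]=0x96

MEM[0x13,0x07,0x0e,0x1e] = 9a ba 48 96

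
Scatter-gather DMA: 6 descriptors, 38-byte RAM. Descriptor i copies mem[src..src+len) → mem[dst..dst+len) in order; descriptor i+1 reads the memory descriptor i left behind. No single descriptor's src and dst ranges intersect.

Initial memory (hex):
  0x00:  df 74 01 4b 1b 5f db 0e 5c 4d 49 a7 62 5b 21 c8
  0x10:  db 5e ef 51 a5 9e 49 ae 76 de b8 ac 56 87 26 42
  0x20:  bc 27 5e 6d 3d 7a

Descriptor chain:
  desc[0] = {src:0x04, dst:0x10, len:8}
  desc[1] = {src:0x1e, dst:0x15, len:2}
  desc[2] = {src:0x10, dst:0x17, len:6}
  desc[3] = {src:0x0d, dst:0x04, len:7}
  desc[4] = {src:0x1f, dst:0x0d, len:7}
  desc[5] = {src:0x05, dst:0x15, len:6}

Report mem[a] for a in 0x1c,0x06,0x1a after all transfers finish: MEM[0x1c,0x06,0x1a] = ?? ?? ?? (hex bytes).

MEM[0x1c,0x06,0x1a] = 26 c8 0e

  after D0: wrote 8B at 0x10 = 1b5fdb0e5c4d49a7
  after D1: wrote 2B at 0x15 = 2642
  after D2: wrote 6B at 0x17 = 1b5fdb0e5c26
  after D3: wrote 7B at 0x04 = 5b21c81b5fdb0e
  after D4: wrote 7B at 0x0d = 42bc275e6d3d7a
  after D5: wrote 6B at 0x15 = 21c81b5fdb0e
query mem[0x1c]=0x26, mem[0x06]=0xc8, mem[0x1a]=0x0e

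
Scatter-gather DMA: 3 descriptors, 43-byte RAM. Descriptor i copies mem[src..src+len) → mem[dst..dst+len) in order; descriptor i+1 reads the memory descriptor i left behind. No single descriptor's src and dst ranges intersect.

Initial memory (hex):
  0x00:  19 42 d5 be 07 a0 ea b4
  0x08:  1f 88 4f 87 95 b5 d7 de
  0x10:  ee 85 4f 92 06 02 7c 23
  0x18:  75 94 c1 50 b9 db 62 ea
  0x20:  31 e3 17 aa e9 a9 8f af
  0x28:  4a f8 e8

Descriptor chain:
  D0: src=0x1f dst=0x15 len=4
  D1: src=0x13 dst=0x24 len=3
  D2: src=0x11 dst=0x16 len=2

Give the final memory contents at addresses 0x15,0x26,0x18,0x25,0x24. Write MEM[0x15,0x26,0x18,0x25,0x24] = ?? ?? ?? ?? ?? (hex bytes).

MEM[0x15,0x26,0x18,0x25,0x24] = ea ea 17 06 92

D0: mem[0x15..0x18] <- [ea 31 e3 17]
D1: mem[0x24..0x26] <- [92 06 ea]
D2: mem[0x16..0x17] <- [85 4f]
query mem[0x15]=0xea, mem[0x26]=0xea, mem[0x18]=0x17, mem[0x25]=0x06, mem[0x24]=0x92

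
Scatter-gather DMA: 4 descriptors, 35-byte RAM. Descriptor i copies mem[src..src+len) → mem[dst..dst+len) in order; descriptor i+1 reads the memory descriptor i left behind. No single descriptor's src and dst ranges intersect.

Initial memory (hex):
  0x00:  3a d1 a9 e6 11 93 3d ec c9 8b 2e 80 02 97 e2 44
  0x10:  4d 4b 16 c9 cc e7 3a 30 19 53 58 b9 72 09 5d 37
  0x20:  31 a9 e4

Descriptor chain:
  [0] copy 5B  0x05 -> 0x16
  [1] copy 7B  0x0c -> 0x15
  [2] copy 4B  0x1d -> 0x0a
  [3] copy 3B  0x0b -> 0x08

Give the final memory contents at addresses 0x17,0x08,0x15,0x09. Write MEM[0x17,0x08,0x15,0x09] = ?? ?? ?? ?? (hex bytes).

#0 dst[0x16+5] := {0x93,0x3d,0xec,0xc9,0x8b}
#1 dst[0x15+7] := {0x02,0x97,0xe2,0x44,0x4d,0x4b,0x16}
#2 dst[0x0a+4] := {0x09,0x5d,0x37,0x31}
#3 dst[0x08+3] := {0x5d,0x37,0x31}
query mem[0x17]=0xe2, mem[0x08]=0x5d, mem[0x15]=0x02, mem[0x09]=0x37

MEM[0x17,0x08,0x15,0x09] = e2 5d 02 37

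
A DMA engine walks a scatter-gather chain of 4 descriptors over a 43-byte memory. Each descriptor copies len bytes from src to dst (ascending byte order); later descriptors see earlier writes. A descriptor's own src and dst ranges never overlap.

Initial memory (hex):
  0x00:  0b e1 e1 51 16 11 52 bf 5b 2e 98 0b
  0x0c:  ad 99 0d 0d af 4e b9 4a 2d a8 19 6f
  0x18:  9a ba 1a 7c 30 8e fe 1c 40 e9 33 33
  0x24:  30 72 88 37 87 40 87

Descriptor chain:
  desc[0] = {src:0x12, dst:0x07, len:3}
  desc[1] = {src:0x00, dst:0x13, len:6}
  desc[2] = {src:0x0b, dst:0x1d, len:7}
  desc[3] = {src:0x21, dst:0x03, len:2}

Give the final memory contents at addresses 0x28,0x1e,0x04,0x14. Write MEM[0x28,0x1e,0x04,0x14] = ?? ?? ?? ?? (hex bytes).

  after D0: wrote 3B at 0x07 = b94a2d
  after D1: wrote 6B at 0x13 = 0be1e1511611
  after D2: wrote 7B at 0x1d = 0bad990d0daf4e
  after D3: wrote 2B at 0x03 = 0daf
query mem[0x28]=0x87, mem[0x1e]=0xad, mem[0x04]=0xaf, mem[0x14]=0xe1

MEM[0x28,0x1e,0x04,0x14] = 87 ad af e1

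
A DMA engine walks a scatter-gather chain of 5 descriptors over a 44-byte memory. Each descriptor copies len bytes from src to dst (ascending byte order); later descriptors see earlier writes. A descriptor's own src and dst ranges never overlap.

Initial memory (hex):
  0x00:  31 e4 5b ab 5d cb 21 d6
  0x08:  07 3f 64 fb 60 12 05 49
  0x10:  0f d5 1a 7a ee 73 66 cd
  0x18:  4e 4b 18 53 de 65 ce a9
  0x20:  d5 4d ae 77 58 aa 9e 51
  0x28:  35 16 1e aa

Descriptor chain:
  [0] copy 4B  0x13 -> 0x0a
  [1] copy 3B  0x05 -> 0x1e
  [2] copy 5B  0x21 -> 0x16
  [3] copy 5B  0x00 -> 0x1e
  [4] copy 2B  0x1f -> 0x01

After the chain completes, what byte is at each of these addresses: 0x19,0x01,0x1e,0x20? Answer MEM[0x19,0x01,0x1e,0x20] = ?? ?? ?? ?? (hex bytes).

  after D0: wrote 4B at 0x0a = 7aee7366
  after D1: wrote 3B at 0x1e = cb21d6
  after D2: wrote 5B at 0x16 = 4dae7758aa
  after D3: wrote 5B at 0x1e = 31e45bab5d
  after D4: wrote 2B at 0x01 = e45b
query mem[0x19]=0x58, mem[0x01]=0xe4, mem[0x1e]=0x31, mem[0x20]=0x5b

MEM[0x19,0x01,0x1e,0x20] = 58 e4 31 5b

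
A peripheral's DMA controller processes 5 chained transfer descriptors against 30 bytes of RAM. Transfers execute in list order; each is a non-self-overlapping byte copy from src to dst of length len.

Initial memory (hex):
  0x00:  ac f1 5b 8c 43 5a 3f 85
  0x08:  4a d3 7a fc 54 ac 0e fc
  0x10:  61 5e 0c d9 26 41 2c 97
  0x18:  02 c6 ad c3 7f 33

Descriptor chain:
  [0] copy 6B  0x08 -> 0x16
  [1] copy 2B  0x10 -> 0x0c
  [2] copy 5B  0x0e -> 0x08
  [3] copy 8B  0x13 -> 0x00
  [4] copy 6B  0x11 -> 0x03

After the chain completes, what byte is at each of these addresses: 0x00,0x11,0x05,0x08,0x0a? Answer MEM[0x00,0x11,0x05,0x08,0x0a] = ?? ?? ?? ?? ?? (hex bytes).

MEM[0x00,0x11,0x05,0x08,0x0a] = d9 5e d9 4a 61

#0 dst[0x16+6] := {0x4a,0xd3,0x7a,0xfc,0x54,0xac}
#1 dst[0x0c+2] := {0x61,0x5e}
#2 dst[0x08+5] := {0x0e,0xfc,0x61,0x5e,0x0c}
#3 dst[0x00+8] := {0xd9,0x26,0x41,0x4a,0xd3,0x7a,0xfc,0x54}
#4 dst[0x03+6] := {0x5e,0x0c,0xd9,0x26,0x41,0x4a}
query mem[0x00]=0xd9, mem[0x11]=0x5e, mem[0x05]=0xd9, mem[0x08]=0x4a, mem[0x0a]=0x61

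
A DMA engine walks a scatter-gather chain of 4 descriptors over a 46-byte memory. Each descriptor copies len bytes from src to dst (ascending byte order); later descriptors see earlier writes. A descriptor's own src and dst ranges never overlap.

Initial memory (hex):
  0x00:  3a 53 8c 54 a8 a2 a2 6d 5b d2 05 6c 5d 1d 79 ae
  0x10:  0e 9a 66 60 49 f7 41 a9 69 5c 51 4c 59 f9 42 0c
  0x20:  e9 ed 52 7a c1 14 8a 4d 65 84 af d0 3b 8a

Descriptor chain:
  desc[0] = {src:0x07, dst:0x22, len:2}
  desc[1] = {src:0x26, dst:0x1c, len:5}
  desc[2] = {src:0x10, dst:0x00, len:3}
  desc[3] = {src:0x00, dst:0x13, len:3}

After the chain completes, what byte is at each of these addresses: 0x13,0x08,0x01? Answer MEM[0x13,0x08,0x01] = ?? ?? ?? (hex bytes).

MEM[0x13,0x08,0x01] = 0e 5b 9a

[0] 0x07->0x22 len=2 : 6d 5b
[1] 0x26->0x1c len=5 : 8a 4d 65 84 af
[2] 0x10->0x00 len=3 : 0e 9a 66
[3] 0x00->0x13 len=3 : 0e 9a 66
query mem[0x13]=0x0e, mem[0x08]=0x5b, mem[0x01]=0x9a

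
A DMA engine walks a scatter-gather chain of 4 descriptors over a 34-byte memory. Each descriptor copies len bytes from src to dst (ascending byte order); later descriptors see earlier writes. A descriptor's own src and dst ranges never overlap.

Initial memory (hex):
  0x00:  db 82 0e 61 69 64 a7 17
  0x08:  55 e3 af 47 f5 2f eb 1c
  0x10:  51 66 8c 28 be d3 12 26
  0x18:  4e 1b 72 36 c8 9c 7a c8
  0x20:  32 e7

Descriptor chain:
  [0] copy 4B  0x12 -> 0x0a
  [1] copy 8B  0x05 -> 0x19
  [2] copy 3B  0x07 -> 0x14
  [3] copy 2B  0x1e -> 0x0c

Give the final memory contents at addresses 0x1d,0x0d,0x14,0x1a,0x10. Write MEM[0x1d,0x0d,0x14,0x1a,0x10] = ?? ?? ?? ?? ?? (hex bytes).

MEM[0x1d,0x0d,0x14,0x1a,0x10] = e3 28 17 a7 51

D0: mem[0x0a..0x0d] <- [8c 28 be d3]
D1: mem[0x19..0x20] <- [64 a7 17 55 e3 8c 28 be]
D2: mem[0x14..0x16] <- [17 55 e3]
D3: mem[0x0c..0x0d] <- [8c 28]
query mem[0x1d]=0xe3, mem[0x0d]=0x28, mem[0x14]=0x17, mem[0x1a]=0xa7, mem[0x10]=0x51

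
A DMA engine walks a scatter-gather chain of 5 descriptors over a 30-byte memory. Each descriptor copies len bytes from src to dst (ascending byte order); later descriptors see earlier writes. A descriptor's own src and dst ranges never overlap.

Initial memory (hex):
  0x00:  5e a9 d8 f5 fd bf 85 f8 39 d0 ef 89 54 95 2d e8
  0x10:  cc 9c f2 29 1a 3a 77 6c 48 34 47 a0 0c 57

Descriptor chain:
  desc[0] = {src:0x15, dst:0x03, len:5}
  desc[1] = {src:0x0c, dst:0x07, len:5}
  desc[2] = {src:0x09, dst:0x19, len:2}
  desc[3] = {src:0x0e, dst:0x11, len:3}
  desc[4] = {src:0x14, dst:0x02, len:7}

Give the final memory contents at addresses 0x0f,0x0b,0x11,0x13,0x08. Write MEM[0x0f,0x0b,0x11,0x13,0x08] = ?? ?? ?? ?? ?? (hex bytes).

MEM[0x0f,0x0b,0x11,0x13,0x08] = e8 cc 2d cc e8

[0] 0x15->0x03 len=5 : 3a 77 6c 48 34
[1] 0x0c->0x07 len=5 : 54 95 2d e8 cc
[2] 0x09->0x19 len=2 : 2d e8
[3] 0x0e->0x11 len=3 : 2d e8 cc
[4] 0x14->0x02 len=7 : 1a 3a 77 6c 48 2d e8
query mem[0x0f]=0xe8, mem[0x0b]=0xcc, mem[0x11]=0x2d, mem[0x13]=0xcc, mem[0x08]=0xe8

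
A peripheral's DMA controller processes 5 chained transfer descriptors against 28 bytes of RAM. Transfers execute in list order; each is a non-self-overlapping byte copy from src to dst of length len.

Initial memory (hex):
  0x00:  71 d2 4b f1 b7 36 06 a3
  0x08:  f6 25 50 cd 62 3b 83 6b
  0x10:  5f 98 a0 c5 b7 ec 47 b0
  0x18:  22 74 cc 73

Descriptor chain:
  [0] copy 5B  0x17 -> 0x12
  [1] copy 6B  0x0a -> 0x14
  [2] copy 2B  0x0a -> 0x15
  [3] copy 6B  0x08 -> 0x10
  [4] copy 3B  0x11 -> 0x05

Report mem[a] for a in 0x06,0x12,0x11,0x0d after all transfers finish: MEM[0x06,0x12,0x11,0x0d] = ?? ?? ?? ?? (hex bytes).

MEM[0x06,0x12,0x11,0x0d] = 50 50 25 3b

  after D0: wrote 5B at 0x12 = b02274cc73
  after D1: wrote 6B at 0x14 = 50cd623b836b
  after D2: wrote 2B at 0x15 = 50cd
  after D3: wrote 6B at 0x10 = f62550cd623b
  after D4: wrote 3B at 0x05 = 2550cd
query mem[0x06]=0x50, mem[0x12]=0x50, mem[0x11]=0x25, mem[0x0d]=0x3b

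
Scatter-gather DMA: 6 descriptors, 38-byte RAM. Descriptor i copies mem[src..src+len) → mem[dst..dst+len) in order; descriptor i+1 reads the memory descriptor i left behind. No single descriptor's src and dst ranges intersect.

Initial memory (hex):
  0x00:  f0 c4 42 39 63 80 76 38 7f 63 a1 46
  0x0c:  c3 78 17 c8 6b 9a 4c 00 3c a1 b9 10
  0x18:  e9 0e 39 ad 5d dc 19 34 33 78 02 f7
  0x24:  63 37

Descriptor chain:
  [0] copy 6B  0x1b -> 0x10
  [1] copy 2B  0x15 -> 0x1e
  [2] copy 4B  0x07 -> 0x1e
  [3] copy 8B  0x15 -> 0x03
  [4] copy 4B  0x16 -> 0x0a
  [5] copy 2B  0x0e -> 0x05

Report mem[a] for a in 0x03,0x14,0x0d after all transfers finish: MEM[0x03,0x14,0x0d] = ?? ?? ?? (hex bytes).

[0] 0x1b->0x10 len=6 : ad 5d dc 19 34 33
[1] 0x15->0x1e len=2 : 33 b9
[2] 0x07->0x1e len=4 : 38 7f 63 a1
[3] 0x15->0x03 len=8 : 33 b9 10 e9 0e 39 ad 5d
[4] 0x16->0x0a len=4 : b9 10 e9 0e
[5] 0x0e->0x05 len=2 : 17 c8
query mem[0x03]=0x33, mem[0x14]=0x34, mem[0x0d]=0x0e

MEM[0x03,0x14,0x0d] = 33 34 0e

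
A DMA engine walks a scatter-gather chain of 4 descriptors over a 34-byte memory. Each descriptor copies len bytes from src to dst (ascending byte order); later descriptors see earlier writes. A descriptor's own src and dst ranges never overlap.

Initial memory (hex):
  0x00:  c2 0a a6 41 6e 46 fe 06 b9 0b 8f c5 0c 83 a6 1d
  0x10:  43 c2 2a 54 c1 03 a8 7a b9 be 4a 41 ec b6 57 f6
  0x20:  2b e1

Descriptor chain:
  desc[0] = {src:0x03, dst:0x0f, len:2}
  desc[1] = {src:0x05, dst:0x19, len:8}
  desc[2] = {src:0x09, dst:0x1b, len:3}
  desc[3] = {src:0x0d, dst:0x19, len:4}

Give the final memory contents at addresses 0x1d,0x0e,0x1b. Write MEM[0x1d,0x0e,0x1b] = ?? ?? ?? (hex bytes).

#0 dst[0x0f+2] := {0x41,0x6e}
#1 dst[0x19+8] := {0x46,0xfe,0x06,0xb9,0x0b,0x8f,0xc5,0x0c}
#2 dst[0x1b+3] := {0x0b,0x8f,0xc5}
#3 dst[0x19+4] := {0x83,0xa6,0x41,0x6e}
query mem[0x1d]=0xc5, mem[0x0e]=0xa6, mem[0x1b]=0x41

MEM[0x1d,0x0e,0x1b] = c5 a6 41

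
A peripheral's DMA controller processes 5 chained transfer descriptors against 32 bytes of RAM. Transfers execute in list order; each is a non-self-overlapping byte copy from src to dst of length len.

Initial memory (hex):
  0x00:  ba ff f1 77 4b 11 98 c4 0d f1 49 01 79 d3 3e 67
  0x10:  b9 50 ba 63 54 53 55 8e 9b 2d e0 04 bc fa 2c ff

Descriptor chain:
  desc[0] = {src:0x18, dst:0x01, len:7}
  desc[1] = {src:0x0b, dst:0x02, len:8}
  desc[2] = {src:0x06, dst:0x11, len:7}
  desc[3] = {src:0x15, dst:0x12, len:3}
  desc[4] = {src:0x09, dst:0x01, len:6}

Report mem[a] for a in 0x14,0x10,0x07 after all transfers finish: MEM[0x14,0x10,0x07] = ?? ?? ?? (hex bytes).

MEM[0x14,0x10,0x07] = 79 b9 b9

[0] 0x18->0x01 len=7 : 9b 2d e0 04 bc fa 2c
[1] 0x0b->0x02 len=8 : 01 79 d3 3e 67 b9 50 ba
[2] 0x06->0x11 len=7 : 67 b9 50 ba 49 01 79
[3] 0x15->0x12 len=3 : 49 01 79
[4] 0x09->0x01 len=6 : ba 49 01 79 d3 3e
query mem[0x14]=0x79, mem[0x10]=0xb9, mem[0x07]=0xb9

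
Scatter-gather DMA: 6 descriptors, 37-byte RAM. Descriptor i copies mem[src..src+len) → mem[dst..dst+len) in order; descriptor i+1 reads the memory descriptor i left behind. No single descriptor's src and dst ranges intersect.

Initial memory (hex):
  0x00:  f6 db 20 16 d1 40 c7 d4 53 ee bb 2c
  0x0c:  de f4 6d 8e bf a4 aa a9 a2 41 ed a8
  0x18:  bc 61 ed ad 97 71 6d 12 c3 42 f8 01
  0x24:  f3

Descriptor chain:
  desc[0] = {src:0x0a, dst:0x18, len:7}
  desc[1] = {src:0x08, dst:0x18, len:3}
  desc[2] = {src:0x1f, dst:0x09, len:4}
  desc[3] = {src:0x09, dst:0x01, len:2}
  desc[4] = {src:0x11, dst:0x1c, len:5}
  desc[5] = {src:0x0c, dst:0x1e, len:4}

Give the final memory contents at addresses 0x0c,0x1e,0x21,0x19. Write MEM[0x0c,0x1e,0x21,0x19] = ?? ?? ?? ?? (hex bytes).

[0] 0x0a->0x18 len=7 : bb 2c de f4 6d 8e bf
[1] 0x08->0x18 len=3 : 53 ee bb
[2] 0x1f->0x09 len=4 : 12 c3 42 f8
[3] 0x09->0x01 len=2 : 12 c3
[4] 0x11->0x1c len=5 : a4 aa a9 a2 41
[5] 0x0c->0x1e len=4 : f8 f4 6d 8e
query mem[0x0c]=0xf8, mem[0x1e]=0xf8, mem[0x21]=0x8e, mem[0x19]=0xee

MEM[0x0c,0x1e,0x21,0x19] = f8 f8 8e ee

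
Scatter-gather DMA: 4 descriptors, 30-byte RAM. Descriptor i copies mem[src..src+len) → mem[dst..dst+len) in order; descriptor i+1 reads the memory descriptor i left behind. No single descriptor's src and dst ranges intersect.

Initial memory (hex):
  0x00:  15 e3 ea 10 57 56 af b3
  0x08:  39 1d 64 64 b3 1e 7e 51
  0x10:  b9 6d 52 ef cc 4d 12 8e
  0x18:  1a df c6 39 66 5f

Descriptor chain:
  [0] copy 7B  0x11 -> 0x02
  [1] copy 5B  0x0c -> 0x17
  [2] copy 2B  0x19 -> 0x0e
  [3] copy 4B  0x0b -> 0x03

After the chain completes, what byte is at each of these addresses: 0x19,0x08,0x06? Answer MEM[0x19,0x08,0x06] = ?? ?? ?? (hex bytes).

D0: mem[0x02..0x08] <- [6d 52 ef cc 4d 12 8e]
D1: mem[0x17..0x1b] <- [b3 1e 7e 51 b9]
D2: mem[0x0e..0x0f] <- [7e 51]
D3: mem[0x03..0x06] <- [64 b3 1e 7e]
query mem[0x19]=0x7e, mem[0x08]=0x8e, mem[0x06]=0x7e

MEM[0x19,0x08,0x06] = 7e 8e 7e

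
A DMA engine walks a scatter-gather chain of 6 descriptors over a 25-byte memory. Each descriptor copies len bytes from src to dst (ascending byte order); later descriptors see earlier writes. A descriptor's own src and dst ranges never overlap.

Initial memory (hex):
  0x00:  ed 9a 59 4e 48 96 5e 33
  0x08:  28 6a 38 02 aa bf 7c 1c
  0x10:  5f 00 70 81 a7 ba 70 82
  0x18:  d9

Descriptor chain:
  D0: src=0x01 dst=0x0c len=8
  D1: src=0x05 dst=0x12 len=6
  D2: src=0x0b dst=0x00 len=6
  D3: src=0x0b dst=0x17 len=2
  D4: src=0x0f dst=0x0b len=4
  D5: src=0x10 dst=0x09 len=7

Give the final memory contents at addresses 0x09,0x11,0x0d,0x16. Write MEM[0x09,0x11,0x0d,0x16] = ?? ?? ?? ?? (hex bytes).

D0: mem[0x0c..0x13] <- [9a 59 4e 48 96 5e 33 28]
D1: mem[0x12..0x17] <- [96 5e 33 28 6a 38]
D2: mem[0x00..0x05] <- [02 9a 59 4e 48 96]
D3: mem[0x17..0x18] <- [02 9a]
D4: mem[0x0b..0x0e] <- [48 96 5e 96]
D5: mem[0x09..0x0f] <- [96 5e 96 5e 33 28 6a]
query mem[0x09]=0x96, mem[0x11]=0x5e, mem[0x0d]=0x33, mem[0x16]=0x6a

MEM[0x09,0x11,0x0d,0x16] = 96 5e 33 6a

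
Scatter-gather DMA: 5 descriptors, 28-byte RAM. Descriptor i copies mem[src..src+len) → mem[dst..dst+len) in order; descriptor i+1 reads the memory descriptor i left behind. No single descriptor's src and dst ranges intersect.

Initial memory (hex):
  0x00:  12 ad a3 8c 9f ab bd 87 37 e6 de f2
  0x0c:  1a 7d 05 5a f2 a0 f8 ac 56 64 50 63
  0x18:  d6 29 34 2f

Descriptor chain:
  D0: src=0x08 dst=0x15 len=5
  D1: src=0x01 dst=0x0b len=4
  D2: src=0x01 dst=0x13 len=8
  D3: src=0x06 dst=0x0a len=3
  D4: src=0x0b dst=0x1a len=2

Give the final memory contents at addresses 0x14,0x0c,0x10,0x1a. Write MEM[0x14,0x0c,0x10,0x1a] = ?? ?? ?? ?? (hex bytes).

MEM[0x14,0x0c,0x10,0x1a] = a3 37 f2 87

#0 dst[0x15+5] := {0x37,0xe6,0xde,0xf2,0x1a}
#1 dst[0x0b+4] := {0xad,0xa3,0x8c,0x9f}
#2 dst[0x13+8] := {0xad,0xa3,0x8c,0x9f,0xab,0xbd,0x87,0x37}
#3 dst[0x0a+3] := {0xbd,0x87,0x37}
#4 dst[0x1a+2] := {0x87,0x37}
query mem[0x14]=0xa3, mem[0x0c]=0x37, mem[0x10]=0xf2, mem[0x1a]=0x87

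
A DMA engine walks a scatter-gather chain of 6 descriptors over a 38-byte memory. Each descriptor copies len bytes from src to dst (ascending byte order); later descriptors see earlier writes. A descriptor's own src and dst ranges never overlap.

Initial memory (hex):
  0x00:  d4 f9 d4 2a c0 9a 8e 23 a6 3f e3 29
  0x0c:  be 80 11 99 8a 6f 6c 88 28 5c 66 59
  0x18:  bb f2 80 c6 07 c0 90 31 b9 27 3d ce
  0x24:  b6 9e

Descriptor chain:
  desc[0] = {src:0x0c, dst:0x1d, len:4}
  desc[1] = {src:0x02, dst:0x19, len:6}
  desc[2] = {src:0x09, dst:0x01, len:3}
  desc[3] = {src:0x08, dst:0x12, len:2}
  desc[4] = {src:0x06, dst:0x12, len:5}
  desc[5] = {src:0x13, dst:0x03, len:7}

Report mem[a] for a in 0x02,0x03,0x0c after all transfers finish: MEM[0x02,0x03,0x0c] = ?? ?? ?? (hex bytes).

MEM[0x02,0x03,0x0c] = e3 23 be

D0: mem[0x1d..0x20] <- [be 80 11 99]
D1: mem[0x19..0x1e] <- [d4 2a c0 9a 8e 23]
D2: mem[0x01..0x03] <- [3f e3 29]
D3: mem[0x12..0x13] <- [a6 3f]
D4: mem[0x12..0x16] <- [8e 23 a6 3f e3]
D5: mem[0x03..0x09] <- [23 a6 3f e3 59 bb d4]
query mem[0x02]=0xe3, mem[0x03]=0x23, mem[0x0c]=0xbe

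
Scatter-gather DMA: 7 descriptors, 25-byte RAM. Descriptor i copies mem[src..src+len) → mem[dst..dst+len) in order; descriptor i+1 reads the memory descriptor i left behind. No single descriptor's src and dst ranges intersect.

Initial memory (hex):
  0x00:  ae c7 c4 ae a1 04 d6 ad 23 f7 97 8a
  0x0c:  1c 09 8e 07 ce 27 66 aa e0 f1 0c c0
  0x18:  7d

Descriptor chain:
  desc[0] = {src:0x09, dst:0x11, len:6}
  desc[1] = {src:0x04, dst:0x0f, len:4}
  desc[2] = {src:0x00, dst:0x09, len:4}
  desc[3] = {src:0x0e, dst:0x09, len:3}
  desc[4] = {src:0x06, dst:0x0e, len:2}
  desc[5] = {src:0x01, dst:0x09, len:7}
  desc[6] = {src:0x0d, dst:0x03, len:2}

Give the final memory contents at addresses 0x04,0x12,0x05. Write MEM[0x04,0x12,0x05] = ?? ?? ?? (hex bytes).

[0] 0x09->0x11 len=6 : f7 97 8a 1c 09 8e
[1] 0x04->0x0f len=4 : a1 04 d6 ad
[2] 0x00->0x09 len=4 : ae c7 c4 ae
[3] 0x0e->0x09 len=3 : 8e a1 04
[4] 0x06->0x0e len=2 : d6 ad
[5] 0x01->0x09 len=7 : c7 c4 ae a1 04 d6 ad
[6] 0x0d->0x03 len=2 : 04 d6
query mem[0x04]=0xd6, mem[0x12]=0xad, mem[0x05]=0x04

MEM[0x04,0x12,0x05] = d6 ad 04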